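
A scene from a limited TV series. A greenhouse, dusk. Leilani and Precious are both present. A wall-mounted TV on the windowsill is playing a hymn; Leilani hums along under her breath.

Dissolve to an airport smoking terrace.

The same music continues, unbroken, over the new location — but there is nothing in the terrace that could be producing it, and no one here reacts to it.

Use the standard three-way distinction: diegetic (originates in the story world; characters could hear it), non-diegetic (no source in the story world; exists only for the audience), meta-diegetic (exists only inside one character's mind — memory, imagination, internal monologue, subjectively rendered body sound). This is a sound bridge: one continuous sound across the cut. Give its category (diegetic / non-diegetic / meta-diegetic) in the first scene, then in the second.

Scene one: a wall-mounted TV is an on-screen source and Leilani reacts to it → diegetic.
Scene two: there is no source in the terrace and no one hears it — it's now underscore → non-diegetic.

diegetic, non-diegetic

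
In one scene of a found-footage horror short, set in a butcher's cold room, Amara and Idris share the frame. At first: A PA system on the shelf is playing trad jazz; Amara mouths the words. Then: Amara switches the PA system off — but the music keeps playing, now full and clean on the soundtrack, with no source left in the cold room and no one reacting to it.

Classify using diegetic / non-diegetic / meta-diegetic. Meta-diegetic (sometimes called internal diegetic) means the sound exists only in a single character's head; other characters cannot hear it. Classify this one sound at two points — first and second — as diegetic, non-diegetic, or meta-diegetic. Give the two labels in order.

First: a PA system is a real in-scene source and Amara reacts to it → diegetic.
Second: there is no longer any in-world source and no one can hear it — it has become underscore → non-diegetic.

diegetic, non-diegetic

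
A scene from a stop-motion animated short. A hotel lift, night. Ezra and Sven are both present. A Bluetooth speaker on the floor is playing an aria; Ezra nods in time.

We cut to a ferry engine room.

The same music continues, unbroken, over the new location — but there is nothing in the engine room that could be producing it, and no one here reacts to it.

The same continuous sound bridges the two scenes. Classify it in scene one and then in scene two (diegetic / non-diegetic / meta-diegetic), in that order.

Scene one: a Bluetooth speaker is an on-screen source and Ezra reacts to it → diegetic.
Scene two: there is no source in the engine room and no one hears it — it's now underscore → non-diegetic.

diegetic, non-diegetic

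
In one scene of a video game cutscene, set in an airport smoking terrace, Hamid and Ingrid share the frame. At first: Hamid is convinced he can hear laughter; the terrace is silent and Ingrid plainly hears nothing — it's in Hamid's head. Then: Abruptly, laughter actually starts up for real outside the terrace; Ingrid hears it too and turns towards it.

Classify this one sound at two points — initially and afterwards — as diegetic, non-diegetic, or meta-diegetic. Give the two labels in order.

Initially: only Hamid 'hears' it — imagined, in his mind → meta-diegetic.
Afterwards: now there's a real external source and Ingrid hears it too — in the story world → diegetic.

meta-diegetic, diegetic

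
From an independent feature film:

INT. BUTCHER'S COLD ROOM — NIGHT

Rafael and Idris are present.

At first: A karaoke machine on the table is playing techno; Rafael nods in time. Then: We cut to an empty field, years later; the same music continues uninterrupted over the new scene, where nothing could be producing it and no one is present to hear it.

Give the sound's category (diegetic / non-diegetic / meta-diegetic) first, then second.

First: a karaoke machine is a real in-scene source and Rafael reacts to it → diegetic.
Second: there is no longer any in-world source and no one can hear it — it has become underscore → non-diegetic.

diegetic, non-diegetic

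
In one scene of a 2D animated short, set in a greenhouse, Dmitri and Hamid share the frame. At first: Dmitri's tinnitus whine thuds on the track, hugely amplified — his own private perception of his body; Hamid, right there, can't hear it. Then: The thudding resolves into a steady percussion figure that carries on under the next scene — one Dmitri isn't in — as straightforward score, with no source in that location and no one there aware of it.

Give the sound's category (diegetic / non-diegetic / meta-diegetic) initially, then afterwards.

meta-diegetic, non-diegetic

Initially: it's Dmitri's subjective body sound, inaudible to Hamid → meta-diegetic.
Afterwards: detached from Dmitri and playing as sourceless score over a scene he isn't in — for the audience only → non-diegetic.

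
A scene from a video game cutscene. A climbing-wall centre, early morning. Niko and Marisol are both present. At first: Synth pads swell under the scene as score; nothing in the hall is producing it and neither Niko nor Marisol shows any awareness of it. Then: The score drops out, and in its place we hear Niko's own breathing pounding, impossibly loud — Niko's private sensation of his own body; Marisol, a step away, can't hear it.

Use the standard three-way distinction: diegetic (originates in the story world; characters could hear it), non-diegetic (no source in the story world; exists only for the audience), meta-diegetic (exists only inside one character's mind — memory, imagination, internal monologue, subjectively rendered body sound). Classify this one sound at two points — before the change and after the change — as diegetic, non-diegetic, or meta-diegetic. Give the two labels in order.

Before the change: underscore with no in-world source, inaudible to the characters → non-diegetic.
After the change: the body sound is Niko's subjective perception alone — Marisol can't hear it → meta-diegetic.

non-diegetic, meta-diegetic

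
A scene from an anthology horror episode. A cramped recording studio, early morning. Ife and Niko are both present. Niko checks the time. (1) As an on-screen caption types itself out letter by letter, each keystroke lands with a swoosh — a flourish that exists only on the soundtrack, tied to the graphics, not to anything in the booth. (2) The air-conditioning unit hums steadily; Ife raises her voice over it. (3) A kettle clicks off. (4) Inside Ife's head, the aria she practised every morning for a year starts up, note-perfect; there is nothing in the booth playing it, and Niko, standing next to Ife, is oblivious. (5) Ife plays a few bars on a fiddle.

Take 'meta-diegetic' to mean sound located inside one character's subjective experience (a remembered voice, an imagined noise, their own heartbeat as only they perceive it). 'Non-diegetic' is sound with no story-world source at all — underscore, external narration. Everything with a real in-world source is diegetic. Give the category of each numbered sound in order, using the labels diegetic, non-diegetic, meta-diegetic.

(1) sound married to a title/caption — outside the diegesis by definition → non-diegetic.
(2) is diegetic: the air-conditioning unit is part of the location's real environment.
(3) is diegetic: the sound comes from a kettle physically present in the location.
(4) is meta-diegetic: remembered music, private to Ife — Niko is oblivious because it isn't in the room.
(5) is diegetic: Ife is producing the music live, in the story world.

non-diegetic, diegetic, diegetic, meta-diegetic, diegetic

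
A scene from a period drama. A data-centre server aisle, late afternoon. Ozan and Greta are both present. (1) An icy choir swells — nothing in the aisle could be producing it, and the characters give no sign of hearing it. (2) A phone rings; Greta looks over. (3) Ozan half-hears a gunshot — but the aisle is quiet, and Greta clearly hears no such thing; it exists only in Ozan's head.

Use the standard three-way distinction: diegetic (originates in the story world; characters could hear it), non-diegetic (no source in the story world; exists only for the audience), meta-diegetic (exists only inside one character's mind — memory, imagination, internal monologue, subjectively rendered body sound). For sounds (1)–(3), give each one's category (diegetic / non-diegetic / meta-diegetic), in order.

Sound (1): score with no on-screen or off-screen source; it exists for the audience alone, so non-diegetic.
Sound (2): a phone is a real object/event in the scene's world, so diegetic.
(3) the sound is imagined by Ozan; nothing in the story world is producing it and Greta can't hear it → meta-diegetic.

non-diegetic, diegetic, meta-diegetic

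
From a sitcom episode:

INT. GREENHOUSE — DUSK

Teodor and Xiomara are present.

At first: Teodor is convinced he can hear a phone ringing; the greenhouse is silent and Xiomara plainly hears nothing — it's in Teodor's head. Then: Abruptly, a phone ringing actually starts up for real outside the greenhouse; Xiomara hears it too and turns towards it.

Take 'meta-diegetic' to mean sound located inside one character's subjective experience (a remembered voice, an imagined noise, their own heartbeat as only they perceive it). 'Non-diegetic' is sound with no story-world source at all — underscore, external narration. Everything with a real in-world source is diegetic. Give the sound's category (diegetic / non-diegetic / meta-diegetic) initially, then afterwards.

Initially: only Teodor 'hears' it — imagined, in his mind → meta-diegetic.
Afterwards: now there's a real external source and Xiomara hears it too — in the story world → diegetic.

meta-diegetic, diegetic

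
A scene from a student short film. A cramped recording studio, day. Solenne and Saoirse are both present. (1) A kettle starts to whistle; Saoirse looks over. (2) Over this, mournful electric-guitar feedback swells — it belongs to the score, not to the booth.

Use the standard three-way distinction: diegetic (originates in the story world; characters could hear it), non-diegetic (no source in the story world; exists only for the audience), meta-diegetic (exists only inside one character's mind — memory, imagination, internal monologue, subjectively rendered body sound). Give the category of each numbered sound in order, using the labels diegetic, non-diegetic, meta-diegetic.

diegetic, non-diegetic

(1) a kettle is a real object/event in the scene's world → diegetic.
Sound (2): it has no source in the story world and no character can hear it — it's underscore, so non-diegetic.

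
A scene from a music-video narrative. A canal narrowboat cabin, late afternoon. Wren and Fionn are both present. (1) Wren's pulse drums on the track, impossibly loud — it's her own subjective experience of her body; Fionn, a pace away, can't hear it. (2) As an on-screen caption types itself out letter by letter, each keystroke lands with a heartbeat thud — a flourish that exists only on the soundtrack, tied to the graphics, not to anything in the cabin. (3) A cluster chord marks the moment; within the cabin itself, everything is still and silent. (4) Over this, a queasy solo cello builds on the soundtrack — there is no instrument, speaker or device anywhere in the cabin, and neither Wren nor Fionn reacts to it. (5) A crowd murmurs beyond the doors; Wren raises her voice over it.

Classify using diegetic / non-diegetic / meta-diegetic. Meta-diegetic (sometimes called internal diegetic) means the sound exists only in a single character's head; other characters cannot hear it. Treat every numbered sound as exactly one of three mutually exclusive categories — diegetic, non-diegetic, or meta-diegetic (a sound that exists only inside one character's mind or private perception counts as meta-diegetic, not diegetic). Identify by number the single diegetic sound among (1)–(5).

5

Sound (1): point-of-audition from inside Wren's body; not a sound in the room, so meta-diegetic.
Sound (2): it accompanies on-screen graphics, not anything inside the story world, so non-diegetic.
(3) nothing in the scene produces it; it's an accent added for the audience → non-diegetic.
(4) is non-diegetic: it has no source in the story world and no character can hear it — it's underscore.
(5) is diegetic: a crowd is part of the location's real environment.
Only (5) is diegetic.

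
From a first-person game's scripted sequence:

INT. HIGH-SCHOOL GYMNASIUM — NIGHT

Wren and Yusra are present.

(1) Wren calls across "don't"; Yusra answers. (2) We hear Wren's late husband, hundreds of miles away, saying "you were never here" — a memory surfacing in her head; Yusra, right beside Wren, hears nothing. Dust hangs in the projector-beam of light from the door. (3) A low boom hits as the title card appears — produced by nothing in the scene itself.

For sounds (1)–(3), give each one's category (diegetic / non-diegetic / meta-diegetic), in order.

diegetic, meta-diegetic, non-diegetic

Sound (1): spoken by a character present in the story world, so diegetic.
Sound (2): it's Wren's recollection rendered as sound; the other character can't hear it, so meta-diegetic.
(3) an editorial stinger — it belongs to the cut, not the story world → non-diegetic.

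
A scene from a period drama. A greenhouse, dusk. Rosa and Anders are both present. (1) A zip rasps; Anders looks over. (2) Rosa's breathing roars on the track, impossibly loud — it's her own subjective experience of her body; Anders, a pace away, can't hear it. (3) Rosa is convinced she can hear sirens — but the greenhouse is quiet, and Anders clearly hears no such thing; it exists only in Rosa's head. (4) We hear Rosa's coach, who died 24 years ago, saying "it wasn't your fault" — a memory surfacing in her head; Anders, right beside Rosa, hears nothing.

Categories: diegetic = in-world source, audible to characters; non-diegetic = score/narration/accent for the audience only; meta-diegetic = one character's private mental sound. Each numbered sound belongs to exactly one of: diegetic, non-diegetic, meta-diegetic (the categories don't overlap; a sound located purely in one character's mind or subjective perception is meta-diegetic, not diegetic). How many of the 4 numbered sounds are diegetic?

1

(1) is diegetic: an in-world source (a zip); characters could hear it.
Sound (2): it's Rosa's internal bodily sensation rendered as sound; only Rosa 'hears' it, so meta-diegetic.
(3) is meta-diegetic: subjective to Rosa: the greenhouse is silent and Anders hears nothing.
(4) the voice is a memory playing only inside Rosa's mind; Anders can't hear it → meta-diegetic.
So 1 of the 4 is diegetic: (1).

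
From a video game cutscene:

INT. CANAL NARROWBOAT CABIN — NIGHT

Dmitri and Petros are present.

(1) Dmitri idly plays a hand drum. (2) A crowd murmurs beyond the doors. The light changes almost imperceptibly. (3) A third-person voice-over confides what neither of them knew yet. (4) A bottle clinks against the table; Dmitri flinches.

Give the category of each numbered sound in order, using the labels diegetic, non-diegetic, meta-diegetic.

(1) is diegetic: the instrument and the performer are both in the scene.
(2) a crowd is part of the location's real environment → diegetic.
(3) external voice-over — not a character, not heard by anyone in the scene → non-diegetic.
Sound (4): a bottle is a real object/event in the scene's world, so diegetic.

diegetic, diegetic, non-diegetic, diegetic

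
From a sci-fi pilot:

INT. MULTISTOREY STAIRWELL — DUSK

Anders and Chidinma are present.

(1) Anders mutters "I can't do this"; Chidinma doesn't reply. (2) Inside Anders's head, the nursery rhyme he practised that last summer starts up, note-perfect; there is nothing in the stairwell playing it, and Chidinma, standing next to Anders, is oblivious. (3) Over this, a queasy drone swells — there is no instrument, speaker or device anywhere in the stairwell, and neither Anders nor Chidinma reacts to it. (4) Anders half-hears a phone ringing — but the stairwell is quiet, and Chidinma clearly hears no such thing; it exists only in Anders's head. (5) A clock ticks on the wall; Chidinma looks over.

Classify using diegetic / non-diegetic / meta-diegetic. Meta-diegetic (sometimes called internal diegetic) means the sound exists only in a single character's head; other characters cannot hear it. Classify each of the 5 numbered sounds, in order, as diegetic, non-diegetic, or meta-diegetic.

diegetic, meta-diegetic, non-diegetic, meta-diegetic, diegetic

(1) Anders is a character speaking aloud in the scene → diegetic.
Sound (2): the music is a memory playing inside Anders's mind alone; no real-world source, Chidinma can't hear it, so meta-diegetic.
(3) it has no source in the story world and no character can hear it — it's underscore → non-diegetic.
(4) Anders alone 'hears' it — an imagined sound, not present in the space → meta-diegetic.
(5) is diegetic: a clock is a real object/event in the scene's world.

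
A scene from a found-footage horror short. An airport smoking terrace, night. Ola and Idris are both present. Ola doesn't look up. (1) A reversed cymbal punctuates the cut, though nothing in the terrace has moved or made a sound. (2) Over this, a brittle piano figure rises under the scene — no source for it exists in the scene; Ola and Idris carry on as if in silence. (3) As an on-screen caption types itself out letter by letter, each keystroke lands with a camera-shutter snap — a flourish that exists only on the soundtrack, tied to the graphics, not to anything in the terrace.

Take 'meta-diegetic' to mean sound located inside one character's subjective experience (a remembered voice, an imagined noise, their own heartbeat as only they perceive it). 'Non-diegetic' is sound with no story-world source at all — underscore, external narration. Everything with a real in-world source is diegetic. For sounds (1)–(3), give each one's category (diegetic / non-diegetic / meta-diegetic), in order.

non-diegetic, non-diegetic, non-diegetic

Sound (1): nothing in the scene produces it; it's an accent added for the audience, so non-diegetic.
Sound (2): score with no on-screen or off-screen source; it exists for the audience alone, so non-diegetic.
(3) sound married to a title/caption — outside the diegesis by definition → non-diegetic.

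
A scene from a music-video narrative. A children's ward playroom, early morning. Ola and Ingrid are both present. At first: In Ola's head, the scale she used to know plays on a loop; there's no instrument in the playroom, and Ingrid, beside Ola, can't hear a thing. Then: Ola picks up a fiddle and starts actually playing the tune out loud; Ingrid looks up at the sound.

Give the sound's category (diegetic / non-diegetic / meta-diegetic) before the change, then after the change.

Before the change: the tune exists only as Ola's private memory; Ingrid can't hear it → meta-diegetic.
After the change: Ola is now producing it live on a fiddle, in the room, and Ingrid hears it → diegetic.

meta-diegetic, diegetic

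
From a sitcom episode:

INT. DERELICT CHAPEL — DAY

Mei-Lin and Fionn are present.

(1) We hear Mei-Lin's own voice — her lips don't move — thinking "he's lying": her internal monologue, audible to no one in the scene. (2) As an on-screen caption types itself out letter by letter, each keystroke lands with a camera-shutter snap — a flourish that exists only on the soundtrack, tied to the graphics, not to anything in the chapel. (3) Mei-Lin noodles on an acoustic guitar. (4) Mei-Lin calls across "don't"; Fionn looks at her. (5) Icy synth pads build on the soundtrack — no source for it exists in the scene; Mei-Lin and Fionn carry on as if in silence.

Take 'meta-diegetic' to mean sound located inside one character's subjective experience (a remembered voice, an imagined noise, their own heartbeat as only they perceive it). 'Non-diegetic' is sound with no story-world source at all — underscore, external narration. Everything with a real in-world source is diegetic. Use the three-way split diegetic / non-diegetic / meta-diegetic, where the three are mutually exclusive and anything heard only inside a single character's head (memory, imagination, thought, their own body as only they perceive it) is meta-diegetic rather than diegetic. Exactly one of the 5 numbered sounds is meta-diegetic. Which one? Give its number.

Sound (1): internal monologue — inside Mei-Lin's mind, not spoken into the scene, so meta-diegetic.
(2) sound married to a title/caption — outside the diegesis by definition → non-diegetic.
(3) is diegetic: a character is playing an acoustic guitar on screen.
(4) on-screen dialogue — Mei-Lin speaks and Fionn is there to hear → diegetic.
(5) is non-diegetic: it has no source in the story world and no character can hear it — it's underscore.
Only (1) is meta-diegetic.

1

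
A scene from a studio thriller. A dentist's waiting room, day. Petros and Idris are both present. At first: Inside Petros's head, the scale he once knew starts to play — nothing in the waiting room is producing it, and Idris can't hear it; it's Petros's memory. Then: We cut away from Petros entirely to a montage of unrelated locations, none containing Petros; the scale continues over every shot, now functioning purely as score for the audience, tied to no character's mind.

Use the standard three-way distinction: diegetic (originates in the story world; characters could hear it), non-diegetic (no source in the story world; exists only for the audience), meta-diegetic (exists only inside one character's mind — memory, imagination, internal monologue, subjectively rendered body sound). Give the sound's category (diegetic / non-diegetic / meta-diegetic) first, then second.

First: the music lives inside Petros's mind alone; Idris can't hear it → meta-diegetic.
Second: once it plays over shots Petros isn't in, detached from any character's subjectivity, it's conventional underscore → non-diegetic.

meta-diegetic, non-diegetic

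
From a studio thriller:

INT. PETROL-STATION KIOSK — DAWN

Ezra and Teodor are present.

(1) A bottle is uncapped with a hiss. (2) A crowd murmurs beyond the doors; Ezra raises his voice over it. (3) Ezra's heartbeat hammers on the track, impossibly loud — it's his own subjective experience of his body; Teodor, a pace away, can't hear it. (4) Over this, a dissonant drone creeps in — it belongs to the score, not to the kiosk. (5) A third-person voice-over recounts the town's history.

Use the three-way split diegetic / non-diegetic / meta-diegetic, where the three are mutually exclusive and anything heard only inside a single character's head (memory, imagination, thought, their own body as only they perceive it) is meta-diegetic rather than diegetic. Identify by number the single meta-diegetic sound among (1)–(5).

(1) the sound comes from a bottle physically present in the location → diegetic.
Sound (2): a crowd is part of the location's real environment, so diegetic.
(3) is meta-diegetic: a subjective body sound — Ezra's private perception, inaudible to Teodor.
(4) score with no on-screen or off-screen source; it exists for the audience alone → non-diegetic.
(5) commentary laid over the scene from outside the fiction → non-diegetic.
Only (3) is meta-diegetic.

3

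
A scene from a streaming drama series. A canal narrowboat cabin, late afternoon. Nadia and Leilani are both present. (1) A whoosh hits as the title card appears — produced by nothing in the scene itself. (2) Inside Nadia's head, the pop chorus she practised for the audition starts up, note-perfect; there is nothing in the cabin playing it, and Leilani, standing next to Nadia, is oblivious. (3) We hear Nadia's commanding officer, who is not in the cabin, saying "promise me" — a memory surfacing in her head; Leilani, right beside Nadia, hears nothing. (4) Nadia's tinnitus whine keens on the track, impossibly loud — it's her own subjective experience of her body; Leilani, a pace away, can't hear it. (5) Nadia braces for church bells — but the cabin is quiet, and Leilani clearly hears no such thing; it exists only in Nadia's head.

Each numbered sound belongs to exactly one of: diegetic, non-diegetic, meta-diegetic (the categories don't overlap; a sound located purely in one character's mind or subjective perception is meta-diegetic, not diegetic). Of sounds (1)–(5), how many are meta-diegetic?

(1) is non-diegetic: an editorial stinger — it belongs to the cut, not the story world.
Sound (2): remembered music, private to Nadia — Leilani is oblivious because it isn't in the room, so meta-diegetic.
(3) is meta-diegetic: the voice is a memory playing only inside Nadia's mind; Leilani can't hear it.
(4) is meta-diegetic: it's Nadia's internal bodily sensation rendered as sound; only Nadia 'hears' it.
Sound (5): Nadia alone 'hears' it — an imagined sound, not present in the space, so meta-diegetic.
Meta-diegetic: (2), (3), (4), (5) — that's 4.

4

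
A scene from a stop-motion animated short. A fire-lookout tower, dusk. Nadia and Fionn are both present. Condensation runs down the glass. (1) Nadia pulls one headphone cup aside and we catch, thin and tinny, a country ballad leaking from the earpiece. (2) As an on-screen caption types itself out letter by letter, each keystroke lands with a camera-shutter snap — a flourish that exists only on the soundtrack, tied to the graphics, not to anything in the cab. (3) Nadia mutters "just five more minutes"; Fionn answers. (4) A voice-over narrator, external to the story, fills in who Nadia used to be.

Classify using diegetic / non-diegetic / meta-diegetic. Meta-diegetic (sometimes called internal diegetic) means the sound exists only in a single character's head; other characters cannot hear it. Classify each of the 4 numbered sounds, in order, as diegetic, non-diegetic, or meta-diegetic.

(1) is diegetic: it's leaking from a physical pair of headphones in the scene.
(2) the caption isn't part of the story world, so neither is the sound tied to it → non-diegetic.
(3) spoken by a character present in the story world → diegetic.
(4) commentary laid over the scene from outside the fiction → non-diegetic.

diegetic, non-diegetic, diegetic, non-diegetic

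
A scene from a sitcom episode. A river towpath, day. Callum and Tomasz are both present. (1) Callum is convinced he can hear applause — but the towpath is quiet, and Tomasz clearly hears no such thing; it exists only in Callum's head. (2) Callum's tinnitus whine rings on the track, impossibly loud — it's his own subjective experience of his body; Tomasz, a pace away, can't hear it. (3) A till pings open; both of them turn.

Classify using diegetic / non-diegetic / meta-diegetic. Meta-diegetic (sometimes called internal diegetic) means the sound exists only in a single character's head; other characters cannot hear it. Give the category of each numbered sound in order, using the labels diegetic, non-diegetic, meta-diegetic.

(1) is meta-diegetic: the sound is imagined by Callum; nothing in the story world is producing it and Tomasz can't hear it.
Sound (2): point-of-audition from inside Callum's body; not a sound in the room, so meta-diegetic.
(3) the sound comes from a till physically present in the location → diegetic.

meta-diegetic, meta-diegetic, diegetic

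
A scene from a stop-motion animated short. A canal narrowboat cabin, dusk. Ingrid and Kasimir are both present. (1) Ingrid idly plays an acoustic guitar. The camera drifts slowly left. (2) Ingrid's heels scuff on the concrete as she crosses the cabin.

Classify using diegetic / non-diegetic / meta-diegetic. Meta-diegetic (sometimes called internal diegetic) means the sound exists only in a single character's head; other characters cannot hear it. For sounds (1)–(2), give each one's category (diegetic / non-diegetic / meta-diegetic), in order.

diegetic, diegetic

Sound (1): Ingrid is producing the music live, in the story world, so diegetic.
(2) is diegetic: Ingrid's footsteps are produced in the story world.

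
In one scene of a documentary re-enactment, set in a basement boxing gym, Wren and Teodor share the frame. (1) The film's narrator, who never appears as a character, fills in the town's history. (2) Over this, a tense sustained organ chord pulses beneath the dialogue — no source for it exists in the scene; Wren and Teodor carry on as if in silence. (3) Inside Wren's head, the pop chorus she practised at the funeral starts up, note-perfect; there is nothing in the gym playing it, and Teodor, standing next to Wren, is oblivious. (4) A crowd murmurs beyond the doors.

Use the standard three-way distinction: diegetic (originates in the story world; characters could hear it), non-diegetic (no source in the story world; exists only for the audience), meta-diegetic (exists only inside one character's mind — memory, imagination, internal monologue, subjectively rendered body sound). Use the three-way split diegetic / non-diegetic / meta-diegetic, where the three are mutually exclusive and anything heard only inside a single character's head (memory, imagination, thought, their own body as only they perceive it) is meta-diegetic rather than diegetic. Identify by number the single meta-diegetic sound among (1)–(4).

3

(1) is non-diegetic: external voice-over — not a character, not heard by anyone in the scene.
(2) is non-diegetic: score with no on-screen or off-screen source; it exists for the audience alone.
(3) the music is a memory playing inside Wren's mind alone; no real-world source, Teodor can't hear it → meta-diegetic.
(4) is diegetic: a crowd is part of the location's real environment.
Only (3) is meta-diegetic.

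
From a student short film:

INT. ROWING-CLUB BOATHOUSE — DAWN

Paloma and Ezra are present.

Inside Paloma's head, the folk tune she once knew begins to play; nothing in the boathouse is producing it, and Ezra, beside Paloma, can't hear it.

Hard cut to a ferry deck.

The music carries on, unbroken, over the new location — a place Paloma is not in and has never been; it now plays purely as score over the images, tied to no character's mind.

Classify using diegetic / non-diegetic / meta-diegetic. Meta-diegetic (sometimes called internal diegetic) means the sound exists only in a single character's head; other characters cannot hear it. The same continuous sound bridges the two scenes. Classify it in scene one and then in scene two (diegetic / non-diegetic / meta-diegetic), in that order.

Scene one: the music exists only inside Paloma's mind; Ezra can't hear it → meta-diegetic.
Scene two: it's detached from Paloma entirely and plays over unrelated images with no in-world source — conventional underscore → non-diegetic.

meta-diegetic, non-diegetic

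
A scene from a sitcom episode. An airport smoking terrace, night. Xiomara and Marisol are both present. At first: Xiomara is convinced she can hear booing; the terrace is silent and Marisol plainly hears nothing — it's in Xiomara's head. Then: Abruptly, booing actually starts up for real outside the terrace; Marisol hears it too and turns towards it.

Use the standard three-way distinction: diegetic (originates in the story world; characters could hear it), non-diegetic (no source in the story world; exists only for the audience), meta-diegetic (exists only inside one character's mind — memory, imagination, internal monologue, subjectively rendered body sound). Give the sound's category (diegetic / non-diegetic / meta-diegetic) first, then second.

meta-diegetic, diegetic

First: only Xiomara 'hears' it — imagined, in her mind → meta-diegetic.
Second: now there's a real external source and Marisol hears it too — in the story world → diegetic.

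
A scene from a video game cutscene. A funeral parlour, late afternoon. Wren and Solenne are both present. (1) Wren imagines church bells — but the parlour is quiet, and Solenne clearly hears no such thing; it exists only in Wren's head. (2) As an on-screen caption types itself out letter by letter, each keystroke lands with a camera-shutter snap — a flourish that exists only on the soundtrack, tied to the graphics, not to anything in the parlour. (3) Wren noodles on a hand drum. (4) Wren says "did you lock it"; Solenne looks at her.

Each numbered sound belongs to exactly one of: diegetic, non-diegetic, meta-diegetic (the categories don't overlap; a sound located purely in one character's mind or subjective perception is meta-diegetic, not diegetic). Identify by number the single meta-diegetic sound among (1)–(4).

1

Sound (1): the sound is imagined by Wren; nothing in the story world is producing it and Solenne can't hear it, so meta-diegetic.
(2) is non-diegetic: the caption isn't part of the story world, so neither is the sound tied to it.
(3) Wren is producing the music live, in the story world → diegetic.
Sound (4): on-screen dialogue — Wren speaks and Solenne is there to hear, so diegetic.
Only (1) is meta-diegetic.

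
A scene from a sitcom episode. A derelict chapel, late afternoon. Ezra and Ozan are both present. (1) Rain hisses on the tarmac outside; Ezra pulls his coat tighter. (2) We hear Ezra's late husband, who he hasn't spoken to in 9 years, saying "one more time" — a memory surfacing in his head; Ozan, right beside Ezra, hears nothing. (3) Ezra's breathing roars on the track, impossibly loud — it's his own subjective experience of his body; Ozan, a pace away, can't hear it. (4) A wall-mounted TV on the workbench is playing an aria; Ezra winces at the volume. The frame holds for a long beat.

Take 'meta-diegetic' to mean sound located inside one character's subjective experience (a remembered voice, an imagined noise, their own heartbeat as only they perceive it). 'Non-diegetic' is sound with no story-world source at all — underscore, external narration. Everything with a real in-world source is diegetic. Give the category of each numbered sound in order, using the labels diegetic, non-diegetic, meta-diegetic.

Sound (1): it's the actual ambient sound of the location, so diegetic.
(2) the voice is a memory playing only inside Ezra's mind; Ozan can't hear it → meta-diegetic.
Sound (3): a subjective body sound — Ezra's private perception, inaudible to Ozan, so meta-diegetic.
Sound (4): source music from a wall-mounted TV, which exists in the story world, so diegetic.

diegetic, meta-diegetic, meta-diegetic, diegetic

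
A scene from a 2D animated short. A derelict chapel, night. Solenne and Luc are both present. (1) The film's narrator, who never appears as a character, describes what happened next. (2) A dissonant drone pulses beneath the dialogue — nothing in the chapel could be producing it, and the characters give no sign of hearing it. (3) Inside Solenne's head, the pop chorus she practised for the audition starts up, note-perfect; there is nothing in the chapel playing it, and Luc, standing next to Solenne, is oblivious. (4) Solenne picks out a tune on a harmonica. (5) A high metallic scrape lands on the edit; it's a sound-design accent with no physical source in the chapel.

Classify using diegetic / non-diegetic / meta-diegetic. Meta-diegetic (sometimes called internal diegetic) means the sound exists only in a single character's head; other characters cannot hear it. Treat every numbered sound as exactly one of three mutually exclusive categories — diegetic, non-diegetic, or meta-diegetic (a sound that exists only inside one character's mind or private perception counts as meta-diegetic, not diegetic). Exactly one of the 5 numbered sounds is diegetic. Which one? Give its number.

(1) commentary laid over the scene from outside the fiction → non-diegetic.
Sound (2): score with no on-screen or off-screen source; it exists for the audience alone, so non-diegetic.
(3) is meta-diegetic: the music is a memory playing inside Solenne's mind alone; no real-world source, Luc can't hear it.
Sound (4): a character is playing a harmonica on screen, so diegetic.
(5) is non-diegetic: it's a sound-design accent with no in-world source; no one in the scene can hear it.
Only (4) is diegetic.

4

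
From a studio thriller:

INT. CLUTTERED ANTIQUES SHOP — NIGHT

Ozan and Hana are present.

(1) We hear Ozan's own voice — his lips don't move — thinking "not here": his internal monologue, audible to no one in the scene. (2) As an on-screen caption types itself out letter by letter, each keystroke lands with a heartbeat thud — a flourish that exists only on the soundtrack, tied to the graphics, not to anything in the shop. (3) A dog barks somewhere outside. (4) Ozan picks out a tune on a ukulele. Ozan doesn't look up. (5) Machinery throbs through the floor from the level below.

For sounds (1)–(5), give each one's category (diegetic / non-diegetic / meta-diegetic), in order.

(1) internal monologue — inside Ozan's mind, not spoken into the scene → meta-diegetic.
(2) sound married to a title/caption — outside the diegesis by definition → non-diegetic.
(3) an in-world source (a dog); characters could hear it → diegetic.
(4) is diegetic: Ozan is producing the music live, in the story world.
Sound (5): ambient/room sound belonging to the story's physical space, so diegetic.

meta-diegetic, non-diegetic, diegetic, diegetic, diegetic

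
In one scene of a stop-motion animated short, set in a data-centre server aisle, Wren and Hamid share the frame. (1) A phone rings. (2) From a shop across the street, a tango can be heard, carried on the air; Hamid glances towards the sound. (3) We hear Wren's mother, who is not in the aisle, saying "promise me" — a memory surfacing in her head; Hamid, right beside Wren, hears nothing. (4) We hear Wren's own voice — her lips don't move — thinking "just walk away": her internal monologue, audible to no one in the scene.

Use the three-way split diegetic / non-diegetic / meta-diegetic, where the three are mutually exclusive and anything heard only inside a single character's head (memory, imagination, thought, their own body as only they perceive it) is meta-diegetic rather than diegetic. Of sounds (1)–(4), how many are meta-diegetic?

2

(1) is diegetic: the sound comes from a phone physically present in the location.
Sound (2): the music has an off-screen but real-world source and a character hears it, so diegetic.
Sound (3): a remembered line, private to Wren — not present in the room, not audible to Hamid, so meta-diegetic.
(4) Wren's thought-voice: a private mental sound no other character can hear → meta-diegetic.
So 2 of the 4 are meta-diegetic: (3), (4).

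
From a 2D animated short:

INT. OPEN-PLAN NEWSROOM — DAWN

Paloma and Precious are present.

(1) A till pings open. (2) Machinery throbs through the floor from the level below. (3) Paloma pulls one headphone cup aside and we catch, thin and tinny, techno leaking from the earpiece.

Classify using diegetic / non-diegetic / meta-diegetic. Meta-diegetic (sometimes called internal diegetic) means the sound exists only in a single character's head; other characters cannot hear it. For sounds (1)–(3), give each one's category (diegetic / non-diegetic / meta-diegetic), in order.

diegetic, diegetic, diegetic

(1) the sound comes from a till physically present in the location → diegetic.
Sound (2): it's the actual ambient sound of the location, so diegetic.
(3) the headphones are an on-screen source → diegetic.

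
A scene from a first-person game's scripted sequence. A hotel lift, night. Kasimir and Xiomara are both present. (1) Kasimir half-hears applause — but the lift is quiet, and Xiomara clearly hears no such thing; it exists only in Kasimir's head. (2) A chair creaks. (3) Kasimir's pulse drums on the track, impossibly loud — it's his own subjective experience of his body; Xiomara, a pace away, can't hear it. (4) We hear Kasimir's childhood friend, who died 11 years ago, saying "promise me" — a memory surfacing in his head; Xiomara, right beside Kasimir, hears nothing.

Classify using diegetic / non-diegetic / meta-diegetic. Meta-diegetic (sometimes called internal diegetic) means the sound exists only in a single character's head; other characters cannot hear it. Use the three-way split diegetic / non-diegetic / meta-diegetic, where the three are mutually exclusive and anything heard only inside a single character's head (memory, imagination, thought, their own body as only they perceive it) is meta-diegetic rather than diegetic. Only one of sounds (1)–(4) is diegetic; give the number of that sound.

2

(1) is meta-diegetic: subjective to Kasimir: the lift is silent and Xiomara hears nothing.
(2) an in-world source (a chair); characters could hear it → diegetic.
Sound (3): point-of-audition from inside Kasimir's body; not a sound in the room, so meta-diegetic.
(4) is meta-diegetic: it's Kasimir's recollection rendered as sound; the other character can't hear it.
Only (2) is diegetic.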